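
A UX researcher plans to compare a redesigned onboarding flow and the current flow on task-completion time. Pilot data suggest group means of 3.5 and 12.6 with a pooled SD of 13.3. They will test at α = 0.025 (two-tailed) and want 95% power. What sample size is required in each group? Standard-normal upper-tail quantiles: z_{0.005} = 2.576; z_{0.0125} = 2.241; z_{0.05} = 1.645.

n = 65 per group

Cohen's d = |M₁ − M₂| / SD_pooled = |3.5 − 12.6| / 13.3 = 9.1 / 13.3 = 0.684.
For two independent groups with equal n: n = 2·((z_{α/2} + z_β) / d)².
z_{α/2} + z_β = 2.241 + 1.645 = 3.886.
n = 2 × (3.886 / 0.684)² = 2 × 5.681² = 2 × 32.28 = 64.6.
Round up to the next whole participant.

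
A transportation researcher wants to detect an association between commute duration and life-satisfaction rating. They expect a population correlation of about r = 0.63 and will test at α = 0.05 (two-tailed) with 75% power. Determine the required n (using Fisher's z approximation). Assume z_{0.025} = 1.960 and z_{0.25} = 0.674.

n = 16

Fisher's z: C = ½·ln((1+r)/(1−r)) = ½·ln(4.4054) = 0.7414.
n = ((z_{α/2} + z_β)/C)² + 3.
(1.960 + 0.674) / 0.7414 = 2.634 / 0.7414 = 3.553.
n = 3.553² + 3 = 12.62 + 3 = 15.6.
Round up.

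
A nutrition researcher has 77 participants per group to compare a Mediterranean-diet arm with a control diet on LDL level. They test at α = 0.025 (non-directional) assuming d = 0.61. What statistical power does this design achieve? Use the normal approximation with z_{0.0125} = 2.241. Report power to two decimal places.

For two equal groups, power = Φ(d·√(n/2) − z_{α/2}).
d·√(n/2) = 0.61 × √(77/2) = 0.61 × 6.205 = 3.785.
z_β = 3.785 − 2.241 = 1.544.
Power = Φ(1.544) = 0.939.

power ≈ 0.94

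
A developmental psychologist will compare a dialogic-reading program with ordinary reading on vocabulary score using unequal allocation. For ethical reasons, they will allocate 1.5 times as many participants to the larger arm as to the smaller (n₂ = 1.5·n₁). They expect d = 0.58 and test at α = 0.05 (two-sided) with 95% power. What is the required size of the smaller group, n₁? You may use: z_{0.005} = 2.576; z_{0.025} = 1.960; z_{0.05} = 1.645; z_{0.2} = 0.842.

n₁ = 65

With allocation ratio k = n₂/n₁ = 1.5, Var(x̄₁−x̄₂) = σ²(1/n₁ + 1/(k·n₁)) = σ²·(k+1)/(k·n₁).
So n₁ = (1 + 1/k)·((z_{α/2} + z_β)/d)² = 1.667 × (3.605/0.58)².
n₁ = 1.667 × 38.63 = 64.4.
Round up: n₁ = 65, giving n₂ = ⌈1.5 × 65⌉ = ⌈97.5⌉ = 98.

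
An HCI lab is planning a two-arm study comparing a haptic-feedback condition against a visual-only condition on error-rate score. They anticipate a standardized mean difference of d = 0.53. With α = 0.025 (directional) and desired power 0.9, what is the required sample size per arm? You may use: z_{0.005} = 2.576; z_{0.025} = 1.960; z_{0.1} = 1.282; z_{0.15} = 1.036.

n = 75 per group

For two independent groups with equal n: n = 2·((z_{α} + z_β) / d)².
z_{α} + z_β = 1.960 + 1.282 = 3.242.
n = 2 × (3.242 / 0.53)² = 2 × 6.117² = 2 × 37.42 = 74.8.
Round up to the next whole participant.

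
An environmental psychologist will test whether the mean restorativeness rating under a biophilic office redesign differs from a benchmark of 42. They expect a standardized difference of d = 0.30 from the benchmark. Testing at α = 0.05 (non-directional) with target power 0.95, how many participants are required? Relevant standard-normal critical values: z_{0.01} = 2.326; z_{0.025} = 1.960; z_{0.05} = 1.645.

For a one-sample test: n = ((z_{α/2} + z_β) / d)².
z_{α/2} + z_β = 1.960 + 1.645 = 3.605.
n = (3.605 / 0.30)² = 12.017² = 144.40.
Round up.

n = 145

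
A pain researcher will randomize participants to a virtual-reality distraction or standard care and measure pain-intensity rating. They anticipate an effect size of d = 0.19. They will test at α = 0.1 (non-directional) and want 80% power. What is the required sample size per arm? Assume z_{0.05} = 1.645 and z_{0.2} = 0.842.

n = 343 per group

For two independent groups with equal n: n = 2·((z_{α/2} + z_β) / d)².
z_{α/2} + z_β = 1.645 + 0.842 = 2.487.
n = 2 × (2.487 / 0.19)² = 2 × 13.089² = 2 × 171.33 = 342.7.
Round up to the next whole participant.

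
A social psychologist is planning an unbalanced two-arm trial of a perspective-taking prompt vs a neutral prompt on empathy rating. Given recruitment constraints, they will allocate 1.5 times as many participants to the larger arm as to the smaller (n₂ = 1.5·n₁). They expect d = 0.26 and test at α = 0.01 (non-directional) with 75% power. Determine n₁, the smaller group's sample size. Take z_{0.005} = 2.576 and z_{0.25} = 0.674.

With allocation ratio k = n₂/n₁ = 1.5, Var(x̄₁−x̄₂) = σ²(1/n₁ + 1/(k·n₁)) = σ²·(k+1)/(k·n₁).
So n₁ = (1 + 1/k)·((z_{α/2} + z_β)/d)² = 1.667 × (3.250/0.26)².
n₁ = 1.667 × 156.25 = 260.4.
Round up: n₁ = 261, giving n₂ = ⌈1.5 × 261⌉ = ⌈391.5⌉ = 392.

n₁ = 261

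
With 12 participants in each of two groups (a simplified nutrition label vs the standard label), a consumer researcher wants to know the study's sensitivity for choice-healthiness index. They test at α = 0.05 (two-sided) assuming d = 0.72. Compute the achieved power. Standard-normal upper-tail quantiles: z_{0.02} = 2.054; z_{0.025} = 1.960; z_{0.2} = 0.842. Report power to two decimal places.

power ≈ 0.42

For two equal groups, power = Φ(d·√(n/2) − z_{α/2}).
d·√(n/2) = 0.72 × √(12/2) = 0.72 × 2.449 = 1.764.
z_β = 1.764 − 1.960 = -0.196.
Power = Φ(-0.196) = 0.422.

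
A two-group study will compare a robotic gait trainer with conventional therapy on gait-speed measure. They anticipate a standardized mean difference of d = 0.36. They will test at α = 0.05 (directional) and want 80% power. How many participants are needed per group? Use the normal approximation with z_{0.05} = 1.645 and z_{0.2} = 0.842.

For two independent groups with equal n: n = 2·((z_{α} + z_β) / d)².
z_{α} + z_β = 1.645 + 0.842 = 2.487.
n = 2 × (2.487 / 0.36)² = 2 × 6.908² = 2 × 47.73 = 95.5.
Round up to the next whole participant.

n = 96 per group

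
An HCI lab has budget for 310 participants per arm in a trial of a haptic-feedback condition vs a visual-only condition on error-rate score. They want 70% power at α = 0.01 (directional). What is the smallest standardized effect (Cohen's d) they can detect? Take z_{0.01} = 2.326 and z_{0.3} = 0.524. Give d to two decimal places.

For two independent groups of n = 310 each: d_min = (z_{α} + z_β)·√(2/n).
z-sum = 2.326 + 0.524 = 2.850.
d_min = 2.850 × √(2/310) = 2.850 × 0.0803 = 0.229.

d_min ≈ 0.23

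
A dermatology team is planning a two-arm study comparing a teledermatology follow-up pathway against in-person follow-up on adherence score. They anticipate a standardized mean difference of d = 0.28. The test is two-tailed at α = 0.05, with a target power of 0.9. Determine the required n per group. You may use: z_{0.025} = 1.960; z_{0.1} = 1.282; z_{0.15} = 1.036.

For two independent groups with equal n: n = 2·((z_{α/2} + z_β) / d)².
z_{α/2} + z_β = 1.960 + 1.282 = 3.242.
n = 2 × (3.242 / 0.28)² = 2 × 11.579² = 2 × 134.06 = 268.1.
Round up to the next whole participant.

n = 269 per group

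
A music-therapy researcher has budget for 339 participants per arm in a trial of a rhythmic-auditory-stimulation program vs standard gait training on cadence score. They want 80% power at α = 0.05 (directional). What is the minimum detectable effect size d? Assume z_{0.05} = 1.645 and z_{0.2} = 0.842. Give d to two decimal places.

d_min ≈ 0.19

For two independent groups of n = 339 each: d_min = (z_{α} + z_β)·√(2/n).
z-sum = 1.645 + 0.842 = 2.487.
d_min = 2.487 × √(2/339) = 2.487 × 0.0768 = 0.191.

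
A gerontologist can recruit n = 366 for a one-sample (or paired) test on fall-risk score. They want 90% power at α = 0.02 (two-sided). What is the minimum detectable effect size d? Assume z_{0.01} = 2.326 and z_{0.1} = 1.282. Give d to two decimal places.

For a single sample (or paired design) of n = 366: d_min = (z_{α/2} + z_β)/√n.
z-sum = 2.326 + 1.282 = 3.608.
d_min = 3.608 / √366 = 3.608 / 19.131 = 0.189.

d_min ≈ 0.19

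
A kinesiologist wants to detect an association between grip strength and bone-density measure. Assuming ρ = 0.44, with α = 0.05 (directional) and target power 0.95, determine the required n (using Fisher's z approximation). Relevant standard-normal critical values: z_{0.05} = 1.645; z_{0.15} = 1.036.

Fisher's z: C = ½·ln((1+r)/(1−r)) = ½·ln(2.5714) = 0.4722.
n = ((z_{α} + z_β)/C)² + 3.
(1.645 + 1.645) / 0.4722 = 3.290 / 0.4722 = 6.967.
n = 6.967² + 3 = 48.54 + 3 = 51.5.
Round up.

n = 52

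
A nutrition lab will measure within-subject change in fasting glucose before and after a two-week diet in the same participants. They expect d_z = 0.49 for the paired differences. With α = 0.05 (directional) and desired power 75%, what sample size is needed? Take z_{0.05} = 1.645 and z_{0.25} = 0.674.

For a paired (one-sample on differences) test: n = ((z_{α} + z_β) / d)².
z_{α} + z_β = 1.645 + 0.674 = 2.319.
n = (2.319 / 0.49)² = 4.733² = 22.40.
Round up.

n = 23 pairs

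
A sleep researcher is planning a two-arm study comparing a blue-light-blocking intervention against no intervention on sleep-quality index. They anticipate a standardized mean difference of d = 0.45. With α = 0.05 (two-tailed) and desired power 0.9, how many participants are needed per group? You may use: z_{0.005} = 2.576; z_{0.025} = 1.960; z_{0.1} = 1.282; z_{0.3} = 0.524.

n = 104 per group

For two independent groups with equal n: n = 2·((z_{α/2} + z_β) / d)².
z_{α/2} + z_β = 1.960 + 1.282 = 3.242.
n = 2 × (3.242 / 0.45)² = 2 × 7.204² = 2 × 51.90 = 103.8.
Round up to the next whole participant.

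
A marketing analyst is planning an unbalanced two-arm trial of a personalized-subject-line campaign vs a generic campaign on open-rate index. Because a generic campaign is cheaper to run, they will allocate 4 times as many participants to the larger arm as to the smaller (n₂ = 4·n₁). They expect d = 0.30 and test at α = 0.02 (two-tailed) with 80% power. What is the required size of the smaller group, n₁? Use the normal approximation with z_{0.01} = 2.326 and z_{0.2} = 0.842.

With allocation ratio k = n₂/n₁ = 4, Var(x̄₁−x̄₂) = σ²(1/n₁ + 1/(k·n₁)) = σ²·(k+1)/(k·n₁).
So n₁ = (1 + 1/k)·((z_{α/2} + z_β)/d)² = 1.250 × (3.168/0.30)².
n₁ = 1.250 × 111.51 = 139.4.
Round up: n₁ = 140, giving n₂ = 4 × 140 = 560.

n₁ = 140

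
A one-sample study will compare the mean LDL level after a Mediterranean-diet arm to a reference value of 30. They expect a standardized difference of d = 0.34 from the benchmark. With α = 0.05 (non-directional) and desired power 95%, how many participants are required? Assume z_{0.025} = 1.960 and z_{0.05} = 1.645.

For a one-sample test: n = ((z_{α/2} + z_β) / d)².
z_{α/2} + z_β = 1.960 + 1.645 = 3.605.
n = (3.605 / 0.34)² = 10.603² = 112.42.
Round up.

n = 113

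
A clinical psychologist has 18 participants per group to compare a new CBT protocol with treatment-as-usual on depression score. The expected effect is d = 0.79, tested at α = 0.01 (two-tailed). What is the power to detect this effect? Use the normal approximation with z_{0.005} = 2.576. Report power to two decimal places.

power ≈ 0.42

For two equal groups, power = Φ(d·√(n/2) − z_{α/2}).
d·√(n/2) = 0.79 × √(18/2) = 0.79 × 3.000 = 2.370.
z_β = 2.370 − 2.576 = -0.206.
Power = Φ(-0.206) = 0.418.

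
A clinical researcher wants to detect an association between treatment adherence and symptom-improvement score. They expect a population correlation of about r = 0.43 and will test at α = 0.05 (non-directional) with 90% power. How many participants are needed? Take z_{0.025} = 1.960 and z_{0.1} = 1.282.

n = 53

Fisher's z: C = ½·ln((1+r)/(1−r)) = ½·ln(2.5088) = 0.4599.
n = ((z_{α/2} + z_β)/C)² + 3.
(1.960 + 1.282) / 0.4599 = 3.242 / 0.4599 = 7.049.
n = 7.049² + 3 = 49.69 + 3 = 52.7.
Round up.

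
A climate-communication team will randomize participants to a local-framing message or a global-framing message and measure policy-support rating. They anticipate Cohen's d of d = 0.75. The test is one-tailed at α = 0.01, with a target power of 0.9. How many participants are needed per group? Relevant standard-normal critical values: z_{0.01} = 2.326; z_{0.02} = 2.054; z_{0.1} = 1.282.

n = 47 per group

For two independent groups with equal n: n = 2·((z_{α} + z_β) / d)².
z_{α} + z_β = 2.326 + 1.282 = 3.608.
n = 2 × (3.608 / 0.75)² = 2 × 4.811² = 2 × 23.14 = 46.3.
Round up to the next whole participant.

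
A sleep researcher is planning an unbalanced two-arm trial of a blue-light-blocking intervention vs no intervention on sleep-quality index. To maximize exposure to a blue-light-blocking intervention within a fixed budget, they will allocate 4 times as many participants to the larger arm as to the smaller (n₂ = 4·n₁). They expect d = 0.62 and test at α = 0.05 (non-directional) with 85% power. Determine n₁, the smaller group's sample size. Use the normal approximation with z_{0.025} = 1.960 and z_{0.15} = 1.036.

n₁ = 30

With allocation ratio k = n₂/n₁ = 4, Var(x̄₁−x̄₂) = σ²(1/n₁ + 1/(k·n₁)) = σ²·(k+1)/(k·n₁).
So n₁ = (1 + 1/k)·((z_{α/2} + z_β)/d)² = 1.250 × (2.996/0.62)².
n₁ = 1.250 × 23.35 = 29.2.
Round up: n₁ = 30, giving n₂ = 4 × 30 = 120.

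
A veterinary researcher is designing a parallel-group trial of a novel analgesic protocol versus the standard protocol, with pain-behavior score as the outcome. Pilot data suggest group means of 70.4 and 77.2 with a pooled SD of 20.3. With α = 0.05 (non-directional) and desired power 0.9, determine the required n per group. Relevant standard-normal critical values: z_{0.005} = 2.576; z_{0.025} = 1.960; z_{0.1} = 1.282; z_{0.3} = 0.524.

Cohen's d = |M₁ − M₂| / SD_pooled = |70.4 − 77.2| / 20.3 = 6.8 / 20.3 = 0.335.
For two independent groups with equal n: n = 2·((z_{α/2} + z_β) / d)².
z_{α/2} + z_β = 1.960 + 1.282 = 3.242.
n = 2 × (3.242 / 0.335)² = 2 × 9.678² = 2 × 93.66 = 187.3.
Round up to the next whole participant.

n = 188 per group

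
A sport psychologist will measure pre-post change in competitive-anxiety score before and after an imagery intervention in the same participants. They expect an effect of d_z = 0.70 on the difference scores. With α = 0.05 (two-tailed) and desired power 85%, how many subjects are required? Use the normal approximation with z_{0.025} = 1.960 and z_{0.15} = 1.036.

n = 19 pairs

For a paired (one-sample on differences) test: n = ((z_{α/2} + z_β) / d)².
z_{α/2} + z_β = 1.960 + 1.036 = 2.996.
n = (2.996 / 0.70)² = 4.280² = 18.32.
Round up.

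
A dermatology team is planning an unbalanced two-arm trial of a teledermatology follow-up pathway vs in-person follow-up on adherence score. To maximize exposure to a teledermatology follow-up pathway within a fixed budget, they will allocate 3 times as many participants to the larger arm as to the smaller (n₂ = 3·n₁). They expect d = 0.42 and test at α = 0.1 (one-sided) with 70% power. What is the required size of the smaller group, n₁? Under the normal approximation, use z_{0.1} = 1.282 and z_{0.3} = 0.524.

n₁ = 25

With allocation ratio k = n₂/n₁ = 3, Var(x̄₁−x̄₂) = σ²(1/n₁ + 1/(k·n₁)) = σ²·(k+1)/(k·n₁).
So n₁ = (1 + 1/k)·((z_{α} + z_β)/d)² = 1.333 × (1.806/0.42)².
n₁ = 1.333 × 18.49 = 24.7.
Round up: n₁ = 25, giving n₂ = 3 × 25 = 75.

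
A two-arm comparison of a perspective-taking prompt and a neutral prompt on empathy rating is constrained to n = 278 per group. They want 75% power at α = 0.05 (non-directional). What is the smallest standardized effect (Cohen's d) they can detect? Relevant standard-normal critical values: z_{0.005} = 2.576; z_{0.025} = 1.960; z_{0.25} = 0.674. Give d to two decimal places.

d_min ≈ 0.22

For two independent groups of n = 278 each: d_min = (z_{α/2} + z_β)·√(2/n).
z-sum = 1.960 + 0.674 = 2.634.
d_min = 2.634 × √(2/278) = 2.634 × 0.0848 = 0.223.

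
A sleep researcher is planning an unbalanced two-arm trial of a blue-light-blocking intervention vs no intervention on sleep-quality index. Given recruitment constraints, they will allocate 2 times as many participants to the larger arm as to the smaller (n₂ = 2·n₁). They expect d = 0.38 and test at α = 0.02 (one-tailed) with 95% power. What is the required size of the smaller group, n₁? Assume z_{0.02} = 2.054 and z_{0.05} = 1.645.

With allocation ratio k = n₂/n₁ = 2, Var(x̄₁−x̄₂) = σ²(1/n₁ + 1/(k·n₁)) = σ²·(k+1)/(k·n₁).
So n₁ = (1 + 1/k)·((z_{α} + z_β)/d)² = 1.500 × (3.699/0.38)².
n₁ = 1.500 × 94.75 = 142.1.
Round up: n₁ = 143, giving n₂ = 2 × 143 = 286.

n₁ = 143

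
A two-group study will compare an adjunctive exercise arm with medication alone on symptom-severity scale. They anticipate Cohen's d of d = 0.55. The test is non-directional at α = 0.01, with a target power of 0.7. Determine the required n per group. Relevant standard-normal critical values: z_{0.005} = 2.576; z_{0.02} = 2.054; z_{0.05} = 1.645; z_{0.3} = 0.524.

n = 64 per group

For two independent groups with equal n: n = 2·((z_{α/2} + z_β) / d)².
z_{α/2} + z_β = 2.576 + 0.524 = 3.100.
n = 2 × (3.100 / 0.55)² = 2 × 5.636² = 2 × 31.77 = 63.5.
Round up to the next whole participant.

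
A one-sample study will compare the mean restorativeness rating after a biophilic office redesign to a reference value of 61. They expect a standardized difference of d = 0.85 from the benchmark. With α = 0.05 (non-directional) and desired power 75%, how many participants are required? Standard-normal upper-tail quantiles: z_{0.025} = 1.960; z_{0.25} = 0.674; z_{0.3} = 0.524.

n = 10

For a one-sample test: n = ((z_{α/2} + z_β) / d)².
z_{α/2} + z_β = 1.960 + 0.674 = 2.634.
n = (2.634 / 0.85)² = 3.099² = 9.60.
Round up.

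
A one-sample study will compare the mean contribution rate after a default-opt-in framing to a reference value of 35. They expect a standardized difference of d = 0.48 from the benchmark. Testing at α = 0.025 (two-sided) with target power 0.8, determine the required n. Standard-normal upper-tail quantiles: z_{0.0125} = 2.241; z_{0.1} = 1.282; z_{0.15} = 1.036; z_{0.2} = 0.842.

n = 42

For a one-sample test: n = ((z_{α/2} + z_β) / d)².
z_{α/2} + z_β = 2.241 + 0.842 = 3.083.
n = (3.083 / 0.48)² = 6.423² = 41.25.
Round up.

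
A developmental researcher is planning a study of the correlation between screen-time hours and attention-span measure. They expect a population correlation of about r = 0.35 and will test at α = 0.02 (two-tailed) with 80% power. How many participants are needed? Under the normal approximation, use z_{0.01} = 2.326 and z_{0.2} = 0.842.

Fisher's z: C = ½·ln((1+r)/(1−r)) = ½·ln(2.0769) = 0.3654.
n = ((z_{α/2} + z_β)/C)² + 3.
(2.326 + 0.842) / 0.3654 = 3.168 / 0.3654 = 8.670.
n = 8.670² + 3 = 75.17 + 3 = 78.2.
Round up.

n = 79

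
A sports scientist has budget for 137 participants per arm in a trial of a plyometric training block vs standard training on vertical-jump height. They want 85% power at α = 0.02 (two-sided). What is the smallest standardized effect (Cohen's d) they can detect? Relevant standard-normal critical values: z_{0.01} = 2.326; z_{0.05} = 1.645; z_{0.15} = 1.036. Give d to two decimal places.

d_min ≈ 0.41

For two independent groups of n = 137 each: d_min = (z_{α/2} + z_β)·√(2/n).
z-sum = 2.326 + 1.036 = 3.362.
d_min = 3.362 × √(2/137) = 3.362 × 0.1208 = 0.406.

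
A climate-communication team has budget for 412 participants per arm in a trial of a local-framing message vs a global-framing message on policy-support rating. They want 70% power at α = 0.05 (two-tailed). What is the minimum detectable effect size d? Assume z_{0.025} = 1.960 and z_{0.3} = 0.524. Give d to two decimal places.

d_min ≈ 0.17

For two independent groups of n = 412 each: d_min = (z_{α/2} + z_β)·√(2/n).
z-sum = 1.960 + 0.524 = 2.484.
d_min = 2.484 × √(2/412) = 2.484 × 0.0697 = 0.173.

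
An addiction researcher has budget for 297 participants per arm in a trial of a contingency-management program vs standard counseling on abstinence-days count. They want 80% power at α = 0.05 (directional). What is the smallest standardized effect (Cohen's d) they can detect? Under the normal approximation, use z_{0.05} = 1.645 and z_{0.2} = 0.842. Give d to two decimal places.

d_min ≈ 0.20

For two independent groups of n = 297 each: d_min = (z_{α} + z_β)·√(2/n).
z-sum = 1.645 + 0.842 = 2.487.
d_min = 2.487 × √(2/297) = 2.487 × 0.0821 = 0.204.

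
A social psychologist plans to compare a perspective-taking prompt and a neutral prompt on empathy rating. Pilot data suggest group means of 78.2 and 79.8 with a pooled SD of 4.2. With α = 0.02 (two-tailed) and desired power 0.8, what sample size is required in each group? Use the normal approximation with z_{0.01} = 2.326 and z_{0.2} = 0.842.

Cohen's d = |M₁ − M₂| / SD_pooled = |78.2 − 79.8| / 4.2 = 1.6 / 4.2 = 0.381.
For two independent groups with equal n: n = 2·((z_{α/2} + z_β) / d)².
z_{α/2} + z_β = 2.326 + 0.842 = 3.168.
n = 2 × (3.168 / 0.381)² = 2 × 8.315² = 2 × 69.14 = 138.3.
Round up to the next whole participant.

n = 139 per group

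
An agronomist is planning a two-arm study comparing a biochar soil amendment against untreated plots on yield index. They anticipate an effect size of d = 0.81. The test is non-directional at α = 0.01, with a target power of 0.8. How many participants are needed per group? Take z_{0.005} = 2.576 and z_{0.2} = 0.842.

For two independent groups with equal n: n = 2·((z_{α/2} + z_β) / d)².
z_{α/2} + z_β = 2.576 + 0.842 = 3.418.
n = 2 × (3.418 / 0.81)² = 2 × 4.220² = 2 × 17.81 = 35.6.
Round up to the next whole participant.

n = 36 per group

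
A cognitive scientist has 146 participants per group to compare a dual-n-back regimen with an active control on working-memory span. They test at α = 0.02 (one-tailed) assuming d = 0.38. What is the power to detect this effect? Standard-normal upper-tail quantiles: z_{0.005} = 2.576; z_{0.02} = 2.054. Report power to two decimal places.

For two equal groups, power = Φ(d·√(n/2) − z_{α}).
d·√(n/2) = 0.38 × √(146/2) = 0.38 × 8.544 = 3.247.
z_β = 3.247 − 2.054 = 1.193.
Power = Φ(1.193) = 0.884.

power ≈ 0.88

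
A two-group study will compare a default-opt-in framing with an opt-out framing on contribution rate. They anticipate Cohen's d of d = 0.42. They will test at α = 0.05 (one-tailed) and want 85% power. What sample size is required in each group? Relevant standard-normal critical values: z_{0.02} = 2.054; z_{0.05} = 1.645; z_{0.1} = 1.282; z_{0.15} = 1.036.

n = 82 per group

For two independent groups with equal n: n = 2·((z_{α} + z_β) / d)².
z_{α} + z_β = 1.645 + 1.036 = 2.681.
n = 2 × (2.681 / 0.42)² = 2 × 6.383² = 2 × 40.75 = 81.5.
Round up to the next whole participant.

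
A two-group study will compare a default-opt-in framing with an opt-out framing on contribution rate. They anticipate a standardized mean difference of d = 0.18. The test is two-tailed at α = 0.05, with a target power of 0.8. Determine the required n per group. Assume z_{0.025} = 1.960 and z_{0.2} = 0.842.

For two independent groups with equal n: n = 2·((z_{α/2} + z_β) / d)².
z_{α/2} + z_β = 1.960 + 0.842 = 2.802.
n = 2 × (2.802 / 0.18)² = 2 × 15.567² = 2 × 242.32 = 484.6.
Round up to the next whole participant.

n = 485 per group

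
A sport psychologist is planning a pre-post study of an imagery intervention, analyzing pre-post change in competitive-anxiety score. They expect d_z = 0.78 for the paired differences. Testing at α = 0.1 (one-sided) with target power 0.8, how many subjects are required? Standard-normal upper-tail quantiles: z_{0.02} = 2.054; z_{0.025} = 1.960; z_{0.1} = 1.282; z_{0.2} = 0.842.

n = 8 pairs

For a paired (one-sample on differences) test: n = ((z_{α} + z_β) / d)².
z_{α} + z_β = 1.282 + 0.842 = 2.124.
n = (2.124 / 0.78)² = 2.723² = 7.42.
Round up.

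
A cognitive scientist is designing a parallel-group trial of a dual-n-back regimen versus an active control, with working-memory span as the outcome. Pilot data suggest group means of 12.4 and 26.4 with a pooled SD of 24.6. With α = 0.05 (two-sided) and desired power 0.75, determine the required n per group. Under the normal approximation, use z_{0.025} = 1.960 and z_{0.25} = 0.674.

Cohen's d = |M₁ − M₂| / SD_pooled = |12.4 − 26.4| / 24.6 = 14.0 / 24.6 = 0.569.
For two independent groups with equal n: n = 2·((z_{α/2} + z_β) / d)².
z_{α/2} + z_β = 1.960 + 0.674 = 2.634.
n = 2 × (2.634 / 0.569)² = 2 × 4.629² = 2 × 21.43 = 42.9.
Round up to the next whole participant.

n = 43 per group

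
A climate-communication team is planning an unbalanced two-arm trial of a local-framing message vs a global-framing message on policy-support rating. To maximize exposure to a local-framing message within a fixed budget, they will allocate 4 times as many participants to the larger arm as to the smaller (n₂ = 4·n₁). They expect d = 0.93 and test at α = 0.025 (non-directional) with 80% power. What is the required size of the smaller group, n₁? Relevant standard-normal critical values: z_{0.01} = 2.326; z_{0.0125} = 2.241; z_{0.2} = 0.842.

With allocation ratio k = n₂/n₁ = 4, Var(x̄₁−x̄₂) = σ²(1/n₁ + 1/(k·n₁)) = σ²·(k+1)/(k·n₁).
So n₁ = (1 + 1/k)·((z_{α/2} + z_β)/d)² = 1.250 × (3.083/0.93)².
n₁ = 1.250 × 10.99 = 13.7.
Round up: n₁ = 14, giving n₂ = 4 × 14 = 56.

n₁ = 14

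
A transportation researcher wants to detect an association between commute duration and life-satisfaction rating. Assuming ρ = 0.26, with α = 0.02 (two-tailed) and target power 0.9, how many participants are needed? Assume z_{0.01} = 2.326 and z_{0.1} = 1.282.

Fisher's z: C = ½·ln((1+r)/(1−r)) = ½·ln(1.7027) = 0.2661.
n = ((z_{α/2} + z_β)/C)² + 3.
(2.326 + 1.282) / 0.2661 = 3.608 / 0.2661 = 13.559.
n = 13.559² + 3 = 183.84 + 3 = 186.8.
Round up.

n = 187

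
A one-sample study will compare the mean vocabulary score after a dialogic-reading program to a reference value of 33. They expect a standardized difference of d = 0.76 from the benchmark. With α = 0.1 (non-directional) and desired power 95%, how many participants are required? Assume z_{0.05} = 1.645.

n = 19

For a one-sample test: n = ((z_{α/2} + z_β) / d)².
z_{α/2} + z_β = 1.645 + 1.645 = 3.290.
n = (3.290 / 0.76)² = 4.329² = 18.74.
Round up.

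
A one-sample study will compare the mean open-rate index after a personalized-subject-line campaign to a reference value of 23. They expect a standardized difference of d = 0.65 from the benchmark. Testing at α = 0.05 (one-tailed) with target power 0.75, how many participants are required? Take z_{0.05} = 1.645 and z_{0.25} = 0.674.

For a one-sample test: n = ((z_{α} + z_β) / d)².
z_{α} + z_β = 1.645 + 0.674 = 2.319.
n = (2.319 / 0.65)² = 3.568² = 12.73.
Round up.

n = 13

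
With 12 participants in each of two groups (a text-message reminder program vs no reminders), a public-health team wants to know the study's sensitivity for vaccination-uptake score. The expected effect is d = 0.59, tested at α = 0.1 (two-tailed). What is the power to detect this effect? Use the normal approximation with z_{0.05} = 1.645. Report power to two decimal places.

power ≈ 0.42

For two equal groups, power = Φ(d·√(n/2) − z_{α/2}).
d·√(n/2) = 0.59 × √(12/2) = 0.59 × 2.449 = 1.445.
z_β = 1.445 − 1.645 = -0.200.
Power = Φ(-0.200) = 0.421.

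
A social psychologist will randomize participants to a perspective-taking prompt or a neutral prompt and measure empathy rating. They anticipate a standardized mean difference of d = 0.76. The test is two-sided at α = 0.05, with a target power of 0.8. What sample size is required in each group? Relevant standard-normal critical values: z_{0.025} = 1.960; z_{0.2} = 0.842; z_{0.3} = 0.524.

For two independent groups with equal n: n = 2·((z_{α/2} + z_β) / d)².
z_{α/2} + z_β = 1.960 + 0.842 = 2.802.
n = 2 × (2.802 / 0.76)² = 2 × 3.687² = 2 × 13.59 = 27.2.
Round up to the next whole participant.

n = 28 per group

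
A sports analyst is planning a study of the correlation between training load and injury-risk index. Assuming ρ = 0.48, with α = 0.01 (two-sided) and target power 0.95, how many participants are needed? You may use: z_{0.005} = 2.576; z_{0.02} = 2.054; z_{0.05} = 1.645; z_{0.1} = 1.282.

n = 69

Fisher's z: C = ½·ln((1+r)/(1−r)) = ½·ln(2.8462) = 0.5230.
n = ((z_{α/2} + z_β)/C)² + 3.
(2.576 + 1.645) / 0.5230 = 4.221 / 0.5230 = 8.071.
n = 8.071² + 3 = 65.14 + 3 = 68.1.
Round up.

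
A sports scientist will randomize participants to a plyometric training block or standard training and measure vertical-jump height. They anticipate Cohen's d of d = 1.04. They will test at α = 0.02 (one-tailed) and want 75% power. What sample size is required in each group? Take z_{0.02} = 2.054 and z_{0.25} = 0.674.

For two independent groups with equal n: n = 2·((z_{α} + z_β) / d)².
z_{α} + z_β = 2.054 + 0.674 = 2.728.
n = 2 × (2.728 / 1.04)² = 2 × 2.623² = 2 × 6.88 = 13.8.
Round up to the next whole participant.

n = 14 per group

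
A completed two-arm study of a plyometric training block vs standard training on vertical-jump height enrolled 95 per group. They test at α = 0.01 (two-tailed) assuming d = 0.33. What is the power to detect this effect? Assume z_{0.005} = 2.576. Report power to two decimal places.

power ≈ 0.38

For two equal groups, power = Φ(d·√(n/2) − z_{α/2}).
d·√(n/2) = 0.33 × √(95/2) = 0.33 × 6.892 = 2.274.
z_β = 2.274 − 2.576 = -0.302.
Power = Φ(-0.302) = 0.381.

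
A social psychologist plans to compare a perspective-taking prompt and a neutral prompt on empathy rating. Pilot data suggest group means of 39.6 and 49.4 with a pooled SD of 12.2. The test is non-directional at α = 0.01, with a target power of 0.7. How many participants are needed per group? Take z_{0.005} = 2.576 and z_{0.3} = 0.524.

n = 30 per group

Cohen's d = |M₁ − M₂| / SD_pooled = |39.6 − 49.4| / 12.2 = 9.8 / 12.2 = 0.803.
For two independent groups with equal n: n = 2·((z_{α/2} + z_β) / d)².
z_{α/2} + z_β = 2.576 + 0.524 = 3.100.
n = 2 × (3.100 / 0.803)² = 2 × 3.861² = 2 × 14.90 = 29.8.
Round up to the next whole participant.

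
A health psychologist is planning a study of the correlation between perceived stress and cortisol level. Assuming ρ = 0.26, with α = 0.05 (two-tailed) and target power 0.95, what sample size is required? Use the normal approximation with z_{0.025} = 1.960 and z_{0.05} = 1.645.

n = 187

Fisher's z: C = ½·ln((1+r)/(1−r)) = ½·ln(1.7027) = 0.2661.
n = ((z_{α/2} + z_β)/C)² + 3.
(1.960 + 1.645) / 0.2661 = 3.605 / 0.2661 = 13.548.
n = 13.548² + 3 = 183.54 + 3 = 186.5.
Round up.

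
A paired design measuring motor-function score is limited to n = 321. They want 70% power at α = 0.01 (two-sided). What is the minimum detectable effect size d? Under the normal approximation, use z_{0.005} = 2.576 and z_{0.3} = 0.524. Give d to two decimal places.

d_min ≈ 0.17

For a single sample (or paired design) of n = 321: d_min = (z_{α/2} + z_β)/√n.
z-sum = 2.576 + 0.524 = 3.100.
d_min = 3.100 / √321 = 3.100 / 17.916 = 0.173.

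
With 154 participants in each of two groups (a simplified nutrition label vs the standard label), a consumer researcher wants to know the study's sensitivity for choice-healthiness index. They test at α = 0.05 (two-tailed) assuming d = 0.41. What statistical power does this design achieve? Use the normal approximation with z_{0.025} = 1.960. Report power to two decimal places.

For two equal groups, power = Φ(d·√(n/2) − z_{α/2}).
d·√(n/2) = 0.41 × √(154/2) = 0.41 × 8.775 = 3.598.
z_β = 3.598 − 1.960 = 1.638.
Power = Φ(1.638) = 0.949.

power ≈ 0.95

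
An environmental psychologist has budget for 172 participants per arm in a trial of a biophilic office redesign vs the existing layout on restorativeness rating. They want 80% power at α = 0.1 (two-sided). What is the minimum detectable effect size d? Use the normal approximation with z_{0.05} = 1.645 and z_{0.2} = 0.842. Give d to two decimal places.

d_min ≈ 0.27

For two independent groups of n = 172 each: d_min = (z_{α/2} + z_β)·√(2/n).
z-sum = 1.645 + 0.842 = 2.487.
d_min = 2.487 × √(2/172) = 2.487 × 0.1078 = 0.268.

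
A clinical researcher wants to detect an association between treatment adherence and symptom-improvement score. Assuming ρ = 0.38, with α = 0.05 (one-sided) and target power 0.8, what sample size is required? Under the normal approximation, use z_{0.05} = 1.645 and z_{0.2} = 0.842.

n = 42

Fisher's z: C = ½·ln((1+r)/(1−r)) = ½·ln(2.2258) = 0.4001.
n = ((z_{α} + z_β)/C)² + 3.
(1.645 + 0.842) / 0.4001 = 2.487 / 0.4001 = 6.216.
n = 6.216² + 3 = 38.64 + 3 = 41.6.
Round up.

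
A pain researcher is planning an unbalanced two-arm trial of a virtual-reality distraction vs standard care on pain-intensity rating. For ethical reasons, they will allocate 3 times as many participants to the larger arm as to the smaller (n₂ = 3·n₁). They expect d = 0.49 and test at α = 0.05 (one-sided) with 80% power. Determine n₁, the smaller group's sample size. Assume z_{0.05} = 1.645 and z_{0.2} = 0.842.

n₁ = 35

With allocation ratio k = n₂/n₁ = 3, Var(x̄₁−x̄₂) = σ²(1/n₁ + 1/(k·n₁)) = σ²·(k+1)/(k·n₁).
So n₁ = (1 + 1/k)·((z_{α} + z_β)/d)² = 1.333 × (2.487/0.49)².
n₁ = 1.333 × 25.76 = 34.3.
Round up: n₁ = 35, giving n₂ = 3 × 35 = 105.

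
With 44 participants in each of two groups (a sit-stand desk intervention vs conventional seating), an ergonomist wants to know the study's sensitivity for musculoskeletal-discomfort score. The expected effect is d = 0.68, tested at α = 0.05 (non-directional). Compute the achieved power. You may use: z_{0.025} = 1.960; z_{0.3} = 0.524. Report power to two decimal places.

For two equal groups, power = Φ(d·√(n/2) − z_{α/2}).
d·√(n/2) = 0.68 × √(44/2) = 0.68 × 4.690 = 3.189.
z_β = 3.189 − 1.960 = 1.229.
Power = Φ(1.229) = 0.891.

power ≈ 0.89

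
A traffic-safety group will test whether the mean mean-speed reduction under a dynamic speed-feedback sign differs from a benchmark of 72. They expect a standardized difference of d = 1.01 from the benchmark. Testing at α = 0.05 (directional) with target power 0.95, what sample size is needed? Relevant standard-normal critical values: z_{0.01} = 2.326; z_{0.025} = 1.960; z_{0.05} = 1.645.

For a one-sample test: n = ((z_{α} + z_β) / d)².
z_{α} + z_β = 1.645 + 1.645 = 3.290.
n = (3.290 / 1.01)² = 3.257² = 10.61.
Round up.

n = 11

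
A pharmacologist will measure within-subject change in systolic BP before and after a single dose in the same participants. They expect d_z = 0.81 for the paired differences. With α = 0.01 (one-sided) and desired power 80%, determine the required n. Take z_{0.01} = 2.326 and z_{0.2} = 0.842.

n = 16 pairs

For a paired (one-sample on differences) test: n = ((z_{α} + z_β) / d)².
z_{α} + z_β = 2.326 + 0.842 = 3.168.
n = (3.168 / 0.81)² = 3.911² = 15.30.
Round up.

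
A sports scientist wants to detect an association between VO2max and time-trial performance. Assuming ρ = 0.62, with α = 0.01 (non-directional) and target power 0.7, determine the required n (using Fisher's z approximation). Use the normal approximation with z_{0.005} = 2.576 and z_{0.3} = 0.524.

Fisher's z: C = ½·ln((1+r)/(1−r)) = ½·ln(4.2632) = 0.7250.
n = ((z_{α/2} + z_β)/C)² + 3.
(2.576 + 0.524) / 0.7250 = 3.100 / 0.7250 = 4.276.
n = 4.276² + 3 = 18.28 + 3 = 21.3.
Round up.

n = 22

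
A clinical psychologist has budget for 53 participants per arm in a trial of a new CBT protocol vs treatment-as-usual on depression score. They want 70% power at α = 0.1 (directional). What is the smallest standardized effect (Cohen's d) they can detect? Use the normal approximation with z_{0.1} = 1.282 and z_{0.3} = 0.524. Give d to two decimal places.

For two independent groups of n = 53 each: d_min = (z_{α} + z_β)·√(2/n).
z-sum = 1.282 + 0.524 = 1.806.
d_min = 1.806 × √(2/53) = 1.806 × 0.1943 = 0.351.

d_min ≈ 0.35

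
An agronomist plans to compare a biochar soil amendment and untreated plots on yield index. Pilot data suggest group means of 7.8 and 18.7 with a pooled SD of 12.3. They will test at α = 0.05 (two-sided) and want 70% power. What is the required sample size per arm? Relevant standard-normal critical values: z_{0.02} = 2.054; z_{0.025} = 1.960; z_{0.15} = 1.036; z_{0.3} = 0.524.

Cohen's d = |M₁ − M₂| / SD_pooled = |7.8 − 18.7| / 12.3 = 10.9 / 12.3 = 0.886.
For two independent groups with equal n: n = 2·((z_{α/2} + z_β) / d)².
z_{α/2} + z_β = 1.960 + 0.524 = 2.484.
n = 2 × (2.484 / 0.886)² = 2 × 2.804² = 2 × 7.86 = 15.7.
Round up to the next whole participant.

n = 16 per group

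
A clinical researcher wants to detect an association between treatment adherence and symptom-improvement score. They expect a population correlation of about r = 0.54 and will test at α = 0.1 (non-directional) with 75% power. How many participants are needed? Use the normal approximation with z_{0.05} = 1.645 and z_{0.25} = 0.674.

n = 18

Fisher's z: C = ½·ln((1+r)/(1−r)) = ½·ln(3.3478) = 0.6042.
n = ((z_{α/2} + z_β)/C)² + 3.
(1.645 + 0.674) / 0.6042 = 2.319 / 0.6042 = 3.838.
n = 3.838² + 3 = 14.73 + 3 = 17.7.
Round up.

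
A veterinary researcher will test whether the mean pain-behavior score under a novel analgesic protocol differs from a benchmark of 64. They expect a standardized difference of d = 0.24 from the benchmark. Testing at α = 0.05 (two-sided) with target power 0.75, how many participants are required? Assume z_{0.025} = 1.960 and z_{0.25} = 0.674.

For a one-sample test: n = ((z_{α/2} + z_β) / d)².
z_{α/2} + z_β = 1.960 + 0.674 = 2.634.
n = (2.634 / 0.24)² = 10.975² = 120.45.
Round up.

n = 121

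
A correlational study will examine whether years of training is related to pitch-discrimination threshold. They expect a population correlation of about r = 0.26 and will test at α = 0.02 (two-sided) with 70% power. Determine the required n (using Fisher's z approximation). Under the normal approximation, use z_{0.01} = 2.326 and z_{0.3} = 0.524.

Fisher's z: C = ½·ln((1+r)/(1−r)) = ½·ln(1.7027) = 0.2661.
n = ((z_{α/2} + z_β)/C)² + 3.
(2.326 + 0.524) / 0.2661 = 2.850 / 0.2661 = 10.710.
n = 10.710² + 3 = 114.71 + 3 = 117.7.
Round up.

n = 118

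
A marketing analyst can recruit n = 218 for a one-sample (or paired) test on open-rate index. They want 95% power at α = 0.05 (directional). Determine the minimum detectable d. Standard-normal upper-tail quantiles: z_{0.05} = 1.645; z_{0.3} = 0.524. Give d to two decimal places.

d_min ≈ 0.22

For a single sample (or paired design) of n = 218: d_min = (z_{α} + z_β)/√n.
z-sum = 1.645 + 1.645 = 3.290.
d_min = 3.290 / √218 = 3.290 / 14.765 = 0.223.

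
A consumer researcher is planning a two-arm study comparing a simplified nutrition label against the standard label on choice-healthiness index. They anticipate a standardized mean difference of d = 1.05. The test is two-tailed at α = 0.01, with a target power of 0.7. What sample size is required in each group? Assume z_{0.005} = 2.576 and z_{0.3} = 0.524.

n = 18 per group

For two independent groups with equal n: n = 2·((z_{α/2} + z_β) / d)².
z_{α/2} + z_β = 2.576 + 0.524 = 3.100.
n = 2 × (3.100 / 1.05)² = 2 × 2.952² = 2 × 8.72 = 17.4.
Round up to the next whole participant.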